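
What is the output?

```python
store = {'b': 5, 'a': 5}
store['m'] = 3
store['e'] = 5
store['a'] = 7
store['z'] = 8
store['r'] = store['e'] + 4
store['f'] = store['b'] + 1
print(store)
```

{'b': 5, 'a': 7, 'm': 3, 'e': 5, 'z': 8, 'r': 9, 'f': 6}

store['m'] = 3 → {'b': 5, 'a': 5, 'm': 3}
store['e'] = 5 → {'b': 5, 'a': 5, 'm': 3, 'e': 5}
store['a'] = 7 → {'b': 5, 'a': 7, 'm': 3, 'e': 5}
store['z'] = 8 → {'b': 5, 'a': 7, 'm': 3, 'e': 5, 'z': 8}
store['r'] = store['e']+4 = 9 → {'b': 5, 'a': 7, 'm': 3, 'e': 5, 'z': 8, 'r': 9}
store['f'] = store['b']+1 = 6 → {'b': 5, 'a': 7, 'm': 3, 'e': 5, 'z': 8, 'r': 9, 'f': 6}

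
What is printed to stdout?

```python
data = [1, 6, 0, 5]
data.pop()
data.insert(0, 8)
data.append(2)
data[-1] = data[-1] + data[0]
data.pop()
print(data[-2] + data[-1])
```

pop() removes 5 → [1, 6, 0]
insert 8 at 0 → [8, 1, 6, 0]
append 2 → [8, 1, 6, 0, 2]
data[-1] = data[-1]+data[0] = 2+8 = 10 → [8, 1, 6, 0, 10]
pop() removes 10 → [8, 1, 6, 0]
data[-2]+data[-1] = 6+0 = 6

6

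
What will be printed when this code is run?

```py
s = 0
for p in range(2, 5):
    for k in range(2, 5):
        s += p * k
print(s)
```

81

p=2,k=2: s = 0+4 = 4
p=2,k=3: s = 4+6 = 10
p=2,k=4: s = 10+8 = 18
p=3,k=2: s = 18+6 = 24
p=3,k=3: s = 24+9 = 33
p=3,k=4: s = 33+12 = 45
p=4,k=2: s = 45+8 = 53
p=4,k=3: s = 53+12 = 65
p=4,k=4: s = 65+16 = 81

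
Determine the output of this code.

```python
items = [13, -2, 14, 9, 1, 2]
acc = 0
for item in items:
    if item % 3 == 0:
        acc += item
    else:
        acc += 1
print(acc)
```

item=13: not %3==0, acc = 0+1 = 1
item=-2: not %3==0, acc = 1+1 = 2
item=14: not %3==0, acc = 2+1 = 3
item=9: %3==0, acc = 3+9 = 12
item=1: not %3==0, acc = 12+1 = 13
item=2: not %3==0, acc = 13+1 = 14

14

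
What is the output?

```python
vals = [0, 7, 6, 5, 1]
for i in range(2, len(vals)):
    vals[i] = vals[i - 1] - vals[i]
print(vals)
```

i=2: vals[2] = 7-6 = 1 → [0, 7, 1, 5, 1]
i=3: vals[3] = 1-5 = -4 → [0, 7, 1, -4, 1]
i=4: vals[4] = (-4)-1 = -5 → [0, 7, 1, -4, -5]

[0, 7, 1, -4, -5]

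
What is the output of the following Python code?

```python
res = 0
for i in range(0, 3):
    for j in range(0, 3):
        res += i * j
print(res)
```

i=0,j=0: res = 0+0 = 0
i=0,j=1: res = 0+0 = 0
i=0,j=2: res = 0+0 = 0
i=1,j=0: res = 0+0 = 0
i=1,j=1: res = 0+1 = 1
i=1,j=2: res = 1+2 = 3
i=2,j=0: res = 3+0 = 3
i=2,j=1: res = 3+2 = 5
i=2,j=2: res = 5+4 = 9

9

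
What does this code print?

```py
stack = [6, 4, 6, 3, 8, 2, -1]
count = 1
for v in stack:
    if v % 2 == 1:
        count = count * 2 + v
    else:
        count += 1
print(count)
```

v=6: not odd, count = 1+1 = 2
v=4: not odd, count = 2+1 = 3
v=6: not odd, count = 3+1 = 4
v=3: odd, count = 4*2+3 = 11
v=8: not odd, count = 11+1 = 12
v=2: not odd, count = 12+1 = 13
v=-1: odd, count = 13*2+(-1) = 25

25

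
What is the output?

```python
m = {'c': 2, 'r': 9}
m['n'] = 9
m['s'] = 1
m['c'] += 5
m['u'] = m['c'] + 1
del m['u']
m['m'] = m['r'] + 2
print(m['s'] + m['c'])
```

8

m['n'] = 9 → {'c': 2, 'r': 9, 'n': 9}
m['s'] = 1 → {'c': 2, 'r': 9, 'n': 9, 's': 1}
m['c'] = 2+5 = 7 → {'c': 7, 'r': 9, 'n': 9, 's': 1}
m['u'] = m['c']+1 = 8 → {'c': 7, 'r': 9, 'n': 9, 's': 1, 'u': 8}
del 'u' → {'c': 7, 'r': 9, 'n': 9, 's': 1}
m['m'] = m['r']+2 = 11 → {'c': 7, 'r': 9, 'n': 9, 's': 1, 'm': 11}
m['s']+m['c'] = 1+7 = 8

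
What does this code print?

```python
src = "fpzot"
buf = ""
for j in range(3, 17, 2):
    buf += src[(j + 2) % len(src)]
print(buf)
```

fztpofz

j=3: add src[0]='f' → 'f'
j=5: add src[2]='z' → 'fz'
j=7: add src[4]='t' → 'fzt'
j=9: add src[1]='p' → 'fztp'
j=11: add src[3]='o' → 'fztpo'
j=13: add src[0]='f' → 'fztpof'
j=15: add src[2]='z' → 'fztpofz'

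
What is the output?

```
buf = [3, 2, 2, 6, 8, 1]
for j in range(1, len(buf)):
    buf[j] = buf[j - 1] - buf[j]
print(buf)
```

[3, 1, -1, -7, -15, -16]

j=1: buf[1] = 3-2 = 1 → [3, 1, 2, 6, 8, 1]
j=2: buf[2] = 1-2 = -1 → [3, 1, -1, 6, 8, 1]
j=3: buf[3] = (-1)-6 = -7 → [3, 1, -1, -7, 8, 1]
j=4: buf[4] = (-7)-8 = -15 → [3, 1, -1, -7, -15, 1]
j=5: buf[5] = (-15)-1 = -16 → [3, 1, -1, -7, -15, -16]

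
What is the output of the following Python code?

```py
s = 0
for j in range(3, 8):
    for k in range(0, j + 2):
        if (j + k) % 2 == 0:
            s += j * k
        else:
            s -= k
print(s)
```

202

j=3,k=0: odd sum, s = 0-0 = 0
j=3,k=1: even sum, s = 0+3 = 3
j=3,k=2: odd sum, s = 3-2 = 1
j=3,k=3: even sum, s = 1+9 = 10
j=3,k=4: odd sum, s = 10-4 = 6
j=4,k=0: even sum, s = 6+0 = 6
j=4,k=1: odd sum, s = 6-1 = 5
j=4,k=2: even sum, s = 5+8 = 13
j=4,k=3: odd sum, s = 13-3 = 10
j=4,k=4: even sum, s = 10+16 = 26
j=4,k=5: odd sum, s = 26-5 = 21
j=5,k=0: odd sum, s = 21-0 = 21
j=5,k=1: even sum, s = 21+5 = 26
j=5,k=2: odd sum, s = 26-2 = 24
j=5,k=3: even sum, s = 24+15 = 39
j=5,k=4: odd sum, s = 39-4 = 35
j=5,k=5: even sum, s = 35+25 = 60
j=5,k=6: odd sum, s = 60-6 = 54
j=6,k=0: even sum, s = 54+0 = 54
j=6,k=1: odd sum, s = 54-1 = 53
j=6,k=2: even sum, s = 53+12 = 65
j=6,k=3: odd sum, s = 65-3 = 62
j=6,k=4: even sum, s = 62+24 = 86
j=6,k=5: odd sum, s = 86-5 = 81
j=6,k=6: even sum, s = 81+36 = 117
j=6,k=7: odd sum, s = 117-7 = 110
j=7,k=0: odd sum, s = 110-0 = 110
j=7,k=1: even sum, s = 110+7 = 117
j=7,k=2: odd sum, s = 117-2 = 115
j=7,k=3: even sum, s = 115+21 = 136
j=7,k=4: odd sum, s = 136-4 = 132
j=7,k=5: even sum, s = 132+35 = 167
j=7,k=6: odd sum, s = 167-6 = 161
j=7,k=7: even sum, s = 161+49 = 210
j=7,k=8: odd sum, s = 210-8 = 202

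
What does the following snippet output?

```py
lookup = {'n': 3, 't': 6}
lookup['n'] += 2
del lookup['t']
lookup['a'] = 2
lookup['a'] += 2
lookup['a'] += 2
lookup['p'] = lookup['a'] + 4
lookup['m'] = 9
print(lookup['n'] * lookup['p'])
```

50

lookup['n'] = 3+2 = 5 → {'n': 5, 't': 6}
del 't' → {'n': 5}
lookup['a'] = 2 → {'n': 5, 'a': 2}
lookup['a'] = 2+2 = 4 → {'n': 5, 'a': 4}
lookup['a'] = 4+2 = 6 → {'n': 5, 'a': 6}
lookup['p'] = lookup['a']+4 = 10 → {'n': 5, 'a': 6, 'p': 10}
lookup['m'] = 9 → {'n': 5, 'a': 6, 'p': 10, 'm': 9}
lookup['n']*lookup['p'] = 5*10 = 50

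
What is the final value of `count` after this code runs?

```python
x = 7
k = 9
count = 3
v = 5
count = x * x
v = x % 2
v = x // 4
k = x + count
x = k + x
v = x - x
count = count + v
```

count = 7*7 = 49
v = 7%2 = 1
v = 7//4 = 1
k = 7+49 = 56
x = 56+7 = 63
v = 63-63 = 0
count = 49+0 = 49

49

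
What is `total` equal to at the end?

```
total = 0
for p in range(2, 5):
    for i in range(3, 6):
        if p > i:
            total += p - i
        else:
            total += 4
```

33

p=2,i=3: not 2>3, total = 0+4 = 4
p=2,i=4: not 2>4, total = 4+4 = 8
p=2,i=5: not 2>5, total = 8+4 = 12
p=3,i=3: not 3>3, total = 12+4 = 16
p=3,i=4: not 3>4, total = 16+4 = 20
p=3,i=5: not 3>5, total = 20+4 = 24
p=4,i=3: 4>3, total = 24+1 = 25
p=4,i=4: not 4>4, total = 25+4 = 29
p=4,i=5: not 4>5, total = 29+4 = 33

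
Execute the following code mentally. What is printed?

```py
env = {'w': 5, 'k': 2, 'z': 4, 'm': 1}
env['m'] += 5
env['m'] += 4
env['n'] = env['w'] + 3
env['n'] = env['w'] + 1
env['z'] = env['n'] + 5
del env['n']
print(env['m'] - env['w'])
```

env['m'] = 1+5 = 6 → {'w': 5, 'k': 2, 'z': 4, 'm': 6}
env['m'] = 6+4 = 10 → {'w': 5, 'k': 2, 'z': 4, 'm': 10}
env['n'] = env['w']+3 = 8 → {'w': 5, 'k': 2, 'z': 4, 'm': 10, 'n': 8}
env['n'] = env['w']+1 = 6 → {'w': 5, 'k': 2, 'z': 4, 'm': 10, 'n': 6}
env['z'] = env['n']+5 = 11 → {'w': 5, 'k': 2, 'z': 11, 'm': 10, 'n': 6}
del 'n' → {'w': 5, 'k': 2, 'z': 11, 'm': 10}
env['m']-env['w'] = 10-5 = 5

5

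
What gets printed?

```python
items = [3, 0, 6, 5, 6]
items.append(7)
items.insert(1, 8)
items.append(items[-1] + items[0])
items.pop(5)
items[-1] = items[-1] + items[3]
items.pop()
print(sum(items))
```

29

append 7 → [3, 0, 6, 5, 6, 7]
insert 8 at 1 → [3, 8, 0, 6, 5, 6, 7]
append items[-1]+items[0] = 7+3 = 10 → [3, 8, 0, 6, 5, 6, 7, 10]
pop(5) removes 6 → [3, 8, 0, 6, 5, 7, 10]
items[-1] = items[-1]+items[3] = 10+6 = 16 → [3, 8, 0, 6, 5, 7, 16]
pop() removes 16 → [3, 8, 0, 6, 5, 7]
sum = 29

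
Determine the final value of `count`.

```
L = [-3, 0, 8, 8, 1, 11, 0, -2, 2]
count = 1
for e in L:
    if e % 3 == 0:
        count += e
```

e=-3: %3==0, count = 1+(-3) = -2
e=0: %3==0, count = (-2)+0 = -2
e=8: not %3==0
e=8: not %3==0
e=1: not %3==0
e=11: not %3==0
e=0: %3==0, count = (-2)+0 = -2
e=-2: not %3==0
e=2: not %3==0

-2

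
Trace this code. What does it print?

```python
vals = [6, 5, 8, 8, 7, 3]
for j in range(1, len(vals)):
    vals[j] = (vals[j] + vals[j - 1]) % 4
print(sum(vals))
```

j=1: vals[1] = (5+6)%4 = 3 → [6, 3, 8, 8, 7, 3]
j=2: vals[2] = (8+3)%4 = 3 → [6, 3, 3, 8, 7, 3]
j=3: vals[3] = (8+3)%4 = 3 → [6, 3, 3, 3, 7, 3]
j=4: vals[4] = (7+3)%4 = 2 → [6, 3, 3, 3, 2, 3]
j=5: vals[5] = (3+2)%4 = 1 → [6, 3, 3, 3, 2, 1]
sum = 18

18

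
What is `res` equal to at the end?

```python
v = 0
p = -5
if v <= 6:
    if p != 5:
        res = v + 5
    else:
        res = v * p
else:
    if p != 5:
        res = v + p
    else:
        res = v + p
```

v=0, p=-5
v <= 6 is True; p != 5 is True
→ res = v + 5 = 5

5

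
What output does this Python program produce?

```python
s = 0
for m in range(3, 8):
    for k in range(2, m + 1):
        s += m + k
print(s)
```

185

m=3,k=2: s = 0+5 = 5
m=3,k=3: s = 5+6 = 11
m=4,k=2: s = 11+6 = 17
m=4,k=3: s = 17+7 = 24
m=4,k=4: s = 24+8 = 32
m=5,k=2: s = 32+7 = 39
m=5,k=3: s = 39+8 = 47
m=5,k=4: s = 47+9 = 56
m=5,k=5: s = 56+10 = 66
m=6,k=2: s = 66+8 = 74
m=6,k=3: s = 74+9 = 83
m=6,k=4: s = 83+10 = 93
m=6,k=5: s = 93+11 = 104
m=6,k=6: s = 104+12 = 116
m=7,k=2: s = 116+9 = 125
m=7,k=3: s = 125+10 = 135
m=7,k=4: s = 135+11 = 146
m=7,k=5: s = 146+12 = 158
m=7,k=6: s = 158+13 = 171
m=7,k=7: s = 171+14 = 185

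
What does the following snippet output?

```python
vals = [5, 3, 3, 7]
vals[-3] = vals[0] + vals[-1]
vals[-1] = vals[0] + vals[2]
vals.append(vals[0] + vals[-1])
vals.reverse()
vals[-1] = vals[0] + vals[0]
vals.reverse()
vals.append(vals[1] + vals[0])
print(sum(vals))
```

vals[-3] = vals[0]+vals[-1] = 5+7 = 12 → [5, 12, 3, 7]
vals[-1] = vals[0]+vals[2] = 5+3 = 8 → [5, 12, 3, 8]
append vals[0]+vals[-1] = 5+8 = 13 → [5, 12, 3, 8, 13]
reverse → [13, 8, 3, 12, 5]
vals[-1] = vals[0]+vals[0] = 13+13 = 26 → [13, 8, 3, 12, 26]
reverse → [26, 12, 3, 8, 13]
append vals[1]+vals[0] = 12+26 = 38 → [26, 12, 3, 8, 13, 38]
sum = 100

100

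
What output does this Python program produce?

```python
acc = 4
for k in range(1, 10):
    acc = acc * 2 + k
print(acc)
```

k=1: acc = 4*2+1 = 9
k=2: acc = 9*2+2 = 20
k=3: acc = 20*2+3 = 43
k=4: acc = 43*2+4 = 90
k=5: acc = 90*2+5 = 185
k=6: acc = 185*2+6 = 376
k=7: acc = 376*2+7 = 759
k=8: acc = 759*2+8 = 1526
k=9: acc = 1526*2+9 = 3061

3061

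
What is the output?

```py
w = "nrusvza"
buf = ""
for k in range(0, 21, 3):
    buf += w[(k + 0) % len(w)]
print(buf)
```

nsauzrv

k=0: add w[0]='n' → 'n'
k=3: add w[3]='s' → 'ns'
k=6: add w[6]='a' → 'nsa'
k=9: add w[2]='u' → 'nsau'
k=12: add w[5]='z' → 'nsauz'
k=15: add w[1]='r' → 'nsauzr'
k=18: add w[4]='v' → 'nsauzrv'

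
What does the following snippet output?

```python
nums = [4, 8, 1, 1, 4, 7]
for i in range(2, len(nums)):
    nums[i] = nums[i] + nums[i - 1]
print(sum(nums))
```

66

i=2: nums[2] = 1+8 = 9 → [4, 8, 9, 1, 4, 7]
i=3: nums[3] = 1+9 = 10 → [4, 8, 9, 10, 4, 7]
i=4: nums[4] = 4+10 = 14 → [4, 8, 9, 10, 14, 7]
i=5: nums[5] = 7+14 = 21 → [4, 8, 9, 10, 14, 21]
sum = 66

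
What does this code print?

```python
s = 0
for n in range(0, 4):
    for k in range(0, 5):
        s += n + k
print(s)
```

70

n=0,k=0: s = 0+0 = 0
n=0,k=1: s = 0+1 = 1
n=0,k=2: s = 1+2 = 3
n=0,k=3: s = 3+3 = 6
n=0,k=4: s = 6+4 = 10
n=1,k=0: s = 10+1 = 11
n=1,k=1: s = 11+2 = 13
n=1,k=2: s = 13+3 = 16
n=1,k=3: s = 16+4 = 20
n=1,k=4: s = 20+5 = 25
n=2,k=0: s = 25+2 = 27
n=2,k=1: s = 27+3 = 30
n=2,k=2: s = 30+4 = 34
n=2,k=3: s = 34+5 = 39
n=2,k=4: s = 39+6 = 45
n=3,k=0: s = 45+3 = 48
n=3,k=1: s = 48+4 = 52
n=3,k=2: s = 52+5 = 57
n=3,k=3: s = 57+6 = 63
n=3,k=4: s = 63+7 = 70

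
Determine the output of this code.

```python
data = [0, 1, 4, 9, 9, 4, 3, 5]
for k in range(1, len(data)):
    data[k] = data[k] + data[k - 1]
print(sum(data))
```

k=1: data[1] = 1+0 = 1 → [0, 1, 4, 9, 9, 4, 3, 5]
k=2: data[2] = 4+1 = 5 → [0, 1, 5, 9, 9, 4, 3, 5]
k=3: data[3] = 9+5 = 14 → [0, 1, 5, 14, 9, 4, 3, 5]
k=4: data[4] = 9+14 = 23 → [0, 1, 5, 14, 23, 4, 3, 5]
k=5: data[5] = 4+23 = 27 → [0, 1, 5, 14, 23, 27, 3, 5]
k=6: data[6] = 3+27 = 30 → [0, 1, 5, 14, 23, 27, 30, 5]
k=7: data[7] = 5+30 = 35 → [0, 1, 5, 14, 23, 27, 30, 35]
sum = 135

135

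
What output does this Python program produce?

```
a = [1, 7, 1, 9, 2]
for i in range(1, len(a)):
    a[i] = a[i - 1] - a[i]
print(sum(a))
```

-46

i=1: a[1] = 1-7 = -6 → [1, -6, 1, 9, 2]
i=2: a[2] = (-6)-1 = -7 → [1, -6, -7, 9, 2]
i=3: a[3] = (-7)-9 = -16 → [1, -6, -7, -16, 2]
i=4: a[4] = (-16)-2 = -18 → [1, -6, -7, -16, -18]
sum = -46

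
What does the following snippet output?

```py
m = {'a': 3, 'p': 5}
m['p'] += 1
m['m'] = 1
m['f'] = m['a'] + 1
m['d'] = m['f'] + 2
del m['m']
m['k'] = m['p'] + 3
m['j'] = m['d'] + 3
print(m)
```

{'a': 3, 'p': 6, 'f': 4, 'd': 6, 'k': 9, 'j': 9}

m['p'] = 5+1 = 6 → {'a': 3, 'p': 6}
m['m'] = 1 → {'a': 3, 'p': 6, 'm': 1}
m['f'] = m['a']+1 = 4 → {'a': 3, 'p': 6, 'm': 1, 'f': 4}
m['d'] = m['f']+2 = 6 → {'a': 3, 'p': 6, 'm': 1, 'f': 4, 'd': 6}
del 'm' → {'a': 3, 'p': 6, 'f': 4, 'd': 6}
m['k'] = m['p']+3 = 9 → {'a': 3, 'p': 6, 'f': 4, 'd': 6, 'k': 9}
m['j'] = m['d']+3 = 9 → {'a': 3, 'p': 6, 'f': 4, 'd': 6, 'k': 9, 'j': 9}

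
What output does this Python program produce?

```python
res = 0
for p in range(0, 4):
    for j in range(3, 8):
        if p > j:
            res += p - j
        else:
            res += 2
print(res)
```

40

p=0,j=3: not 0>3, res = 0+2 = 2
p=0,j=4: not 0>4, res = 2+2 = 4
p=0,j=5: not 0>5, res = 4+2 = 6
p=0,j=6: not 0>6, res = 6+2 = 8
p=0,j=7: not 0>7, res = 8+2 = 10
p=1,j=3: not 1>3, res = 10+2 = 12
p=1,j=4: not 1>4, res = 12+2 = 14
p=1,j=5: not 1>5, res = 14+2 = 16
p=1,j=6: not 1>6, res = 16+2 = 18
p=1,j=7: not 1>7, res = 18+2 = 20
p=2,j=3: not 2>3, res = 20+2 = 22
p=2,j=4: not 2>4, res = 22+2 = 24
p=2,j=5: not 2>5, res = 24+2 = 26
p=2,j=6: not 2>6, res = 26+2 = 28
p=2,j=7: not 2>7, res = 28+2 = 30
p=3,j=3: not 3>3, res = 30+2 = 32
p=3,j=4: not 3>4, res = 32+2 = 34
p=3,j=5: not 3>5, res = 34+2 = 36
p=3,j=6: not 3>6, res = 36+2 = 38
p=3,j=7: not 3>7, res = 38+2 = 40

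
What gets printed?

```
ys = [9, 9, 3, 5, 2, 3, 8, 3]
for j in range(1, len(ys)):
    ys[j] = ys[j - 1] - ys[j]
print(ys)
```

[9, 0, -3, -8, -10, -13, -21, -24]

j=1: ys[1] = 9-9 = 0 → [9, 0, 3, 5, 2, 3, 8, 3]
j=2: ys[2] = 0-3 = -3 → [9, 0, -3, 5, 2, 3, 8, 3]
j=3: ys[3] = (-3)-5 = -8 → [9, 0, -3, -8, 2, 3, 8, 3]
j=4: ys[4] = (-8)-2 = -10 → [9, 0, -3, -8, -10, 3, 8, 3]
j=5: ys[5] = (-10)-3 = -13 → [9, 0, -3, -8, -10, -13, 8, 3]
j=6: ys[6] = (-13)-8 = -21 → [9, 0, -3, -8, -10, -13, -21, 3]
j=7: ys[7] = (-21)-3 = -24 → [9, 0, -3, -8, -10, -13, -21, -24]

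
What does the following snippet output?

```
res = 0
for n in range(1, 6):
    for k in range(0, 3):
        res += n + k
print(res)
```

60

n=1,k=0: res = 0+1 = 1
n=1,k=1: res = 1+2 = 3
n=1,k=2: res = 3+3 = 6
n=2,k=0: res = 6+2 = 8
n=2,k=1: res = 8+3 = 11
n=2,k=2: res = 11+4 = 15
n=3,k=0: res = 15+3 = 18
n=3,k=1: res = 18+4 = 22
n=3,k=2: res = 22+5 = 27
n=4,k=0: res = 27+4 = 31
n=4,k=1: res = 31+5 = 36
n=4,k=2: res = 36+6 = 42
n=5,k=0: res = 42+5 = 47
n=5,k=1: res = 47+6 = 53
n=5,k=2: res = 53+7 = 60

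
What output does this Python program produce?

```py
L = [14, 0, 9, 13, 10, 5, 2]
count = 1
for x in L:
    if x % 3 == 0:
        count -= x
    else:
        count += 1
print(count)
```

-3

x=14: not %3==0, count = 1+1 = 2
x=0: %3==0, count = 2-0 = 2
x=9: %3==0, count = 2-9 = -7
x=13: not %3==0, count = (-7)+1 = -6
x=10: not %3==0, count = (-6)+1 = -5
x=5: not %3==0, count = (-5)+1 = -4
x=2: not %3==0, count = (-4)+1 = -3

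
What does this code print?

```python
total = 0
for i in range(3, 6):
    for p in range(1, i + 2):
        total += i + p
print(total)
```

i=3,p=1: total = 0+4 = 4
i=3,p=2: total = 4+5 = 9
i=3,p=3: total = 9+6 = 15
i=3,p=4: total = 15+7 = 22
i=4,p=1: total = 22+5 = 27
i=4,p=2: total = 27+6 = 33
i=4,p=3: total = 33+7 = 40
i=4,p=4: total = 40+8 = 48
i=4,p=5: total = 48+9 = 57
i=5,p=1: total = 57+6 = 63
i=5,p=2: total = 63+7 = 70
i=5,p=3: total = 70+8 = 78
i=5,p=4: total = 78+9 = 87
i=5,p=5: total = 87+10 = 97
i=5,p=6: total = 97+11 = 108

108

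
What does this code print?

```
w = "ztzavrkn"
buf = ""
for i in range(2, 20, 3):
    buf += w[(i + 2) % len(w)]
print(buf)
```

i=2: add w[4]='v' → 'v'
i=5: add w[7]='n' → 'vn'
i=8: add w[2]='z' → 'vnz'
i=11: add w[5]='r' → 'vnzr'
i=14: add w[0]='z' → 'vnzrz'
i=17: add w[3]='a' → 'vnzrza'

vnzrza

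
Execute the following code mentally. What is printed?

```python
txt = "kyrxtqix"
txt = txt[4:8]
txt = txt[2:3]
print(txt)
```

i

slice [4:8] → 'tqix'
slice [2:3] → 'i'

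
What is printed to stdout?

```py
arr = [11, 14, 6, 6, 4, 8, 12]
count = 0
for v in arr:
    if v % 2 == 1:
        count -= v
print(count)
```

-11

v=11: odd, count = 0-11 = -11
v=14: not odd
v=6: not odd
v=6: not odd
v=4: not odd
v=8: not odd
v=12: not odd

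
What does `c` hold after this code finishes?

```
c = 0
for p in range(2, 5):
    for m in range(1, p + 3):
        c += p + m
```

p=2,m=1: c = 0+3 = 3
p=2,m=2: c = 3+4 = 7
p=2,m=3: c = 7+5 = 12
p=2,m=4: c = 12+6 = 18
p=3,m=1: c = 18+4 = 22
p=3,m=2: c = 22+5 = 27
p=3,m=3: c = 27+6 = 33
p=3,m=4: c = 33+7 = 40
p=3,m=5: c = 40+8 = 48
p=4,m=1: c = 48+5 = 53
p=4,m=2: c = 53+6 = 59
p=4,m=3: c = 59+7 = 66
p=4,m=4: c = 66+8 = 74
p=4,m=5: c = 74+9 = 83
p=4,m=6: c = 83+10 = 93

93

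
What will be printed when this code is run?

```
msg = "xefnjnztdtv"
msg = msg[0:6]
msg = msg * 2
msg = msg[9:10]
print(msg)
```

n

slice [0:6] → 'xefnjn'
repeat ×2 → 'xefnjnxefnjn'
slice [9:10] → 'n'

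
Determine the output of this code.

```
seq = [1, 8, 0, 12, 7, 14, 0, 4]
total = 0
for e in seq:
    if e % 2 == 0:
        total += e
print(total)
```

e=1: not even
e=8: even, total = 0+8 = 8
e=0: even, total = 8+0 = 8
e=12: even, total = 8+12 = 20
e=7: not even
e=14: even, total = 20+14 = 34
e=0: even, total = 34+0 = 34
e=4: even, total = 34+4 = 38

38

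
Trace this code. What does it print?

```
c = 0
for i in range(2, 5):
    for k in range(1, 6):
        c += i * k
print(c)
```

i=2,k=1: c = 0+2 = 2
i=2,k=2: c = 2+4 = 6
i=2,k=3: c = 6+6 = 12
i=2,k=4: c = 12+8 = 20
i=2,k=5: c = 20+10 = 30
i=3,k=1: c = 30+3 = 33
i=3,k=2: c = 33+6 = 39
i=3,k=3: c = 39+9 = 48
i=3,k=4: c = 48+12 = 60
i=3,k=5: c = 60+15 = 75
i=4,k=1: c = 75+4 = 79
i=4,k=2: c = 79+8 = 87
i=4,k=3: c = 87+12 = 99
i=4,k=4: c = 99+16 = 115
i=4,k=5: c = 115+20 = 135

135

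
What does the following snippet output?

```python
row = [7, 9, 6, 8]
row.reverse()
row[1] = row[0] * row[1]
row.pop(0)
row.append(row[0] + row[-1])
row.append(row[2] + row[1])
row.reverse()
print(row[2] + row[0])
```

23

reverse → [8, 6, 9, 7]
row[1] = row[0]*row[1] = 8*6 = 48 → [8, 48, 9, 7]
pop(0) removes 8 → [48, 9, 7]
append row[0]+row[-1] = 48+7 = 55 → [48, 9, 7, 55]
append row[2]+row[1] = 7+9 = 16 → [48, 9, 7, 55, 16]
reverse → [16, 55, 7, 9, 48]
row[2]+row[0] = 7+16 = 23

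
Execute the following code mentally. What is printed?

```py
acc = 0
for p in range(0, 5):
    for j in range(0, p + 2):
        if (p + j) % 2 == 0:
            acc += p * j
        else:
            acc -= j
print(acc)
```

19

p=0,j=0: even sum, acc = 0+0 = 0
p=0,j=1: odd sum, acc = 0-1 = -1
p=1,j=0: odd sum, acc = (-1)-0 = -1
p=1,j=1: even sum, acc = (-1)+1 = 0
p=1,j=2: odd sum, acc = 0-2 = -2
p=2,j=0: even sum, acc = (-2)+0 = -2
p=2,j=1: odd sum, acc = (-2)-1 = -3
p=2,j=2: even sum, acc = (-3)+4 = 1
p=2,j=3: odd sum, acc = 1-3 = -2
p=3,j=0: odd sum, acc = (-2)-0 = -2
p=3,j=1: even sum, acc = (-2)+3 = 1
p=3,j=2: odd sum, acc = 1-2 = -1
p=3,j=3: even sum, acc = (-1)+9 = 8
p=3,j=4: odd sum, acc = 8-4 = 4
p=4,j=0: even sum, acc = 4+0 = 4
p=4,j=1: odd sum, acc = 4-1 = 3
p=4,j=2: even sum, acc = 3+8 = 11
p=4,j=3: odd sum, acc = 11-3 = 8
p=4,j=4: even sum, acc = 8+16 = 24
p=4,j=5: odd sum, acc = 24-5 = 19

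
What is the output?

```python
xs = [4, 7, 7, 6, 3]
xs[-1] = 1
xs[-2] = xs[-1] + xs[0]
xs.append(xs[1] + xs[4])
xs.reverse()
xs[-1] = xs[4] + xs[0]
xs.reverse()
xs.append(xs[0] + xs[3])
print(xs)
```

[15, 7, 7, 5, 1, 8, 20]

xs[-1] = 1 → [4, 7, 7, 6, 1]
xs[-2] = xs[-1]+xs[0] = 1+4 = 5 → [4, 7, 7, 5, 1]
append xs[1]+xs[4] = 7+1 = 8 → [4, 7, 7, 5, 1, 8]
reverse → [8, 1, 5, 7, 7, 4]
xs[-1] = xs[4]+xs[0] = 7+8 = 15 → [8, 1, 5, 7, 7, 15]
reverse → [15, 7, 7, 5, 1, 8]
append xs[0]+xs[3] = 15+5 = 20 → [15, 7, 7, 5, 1, 8, 20]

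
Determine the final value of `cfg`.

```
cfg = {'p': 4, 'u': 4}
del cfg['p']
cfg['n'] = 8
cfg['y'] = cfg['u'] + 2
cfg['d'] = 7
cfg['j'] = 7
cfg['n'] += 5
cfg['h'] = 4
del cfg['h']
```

del 'p' → {'u': 4}
cfg['n'] = 8 → {'u': 4, 'n': 8}
cfg['y'] = cfg['u']+2 = 6 → {'u': 4, 'n': 8, 'y': 6}
cfg['d'] = 7 → {'u': 4, 'n': 8, 'y': 6, 'd': 7}
cfg['j'] = 7 → {'u': 4, 'n': 8, 'y': 6, 'd': 7, 'j': 7}
cfg['n'] = 8+5 = 13 → {'u': 4, 'n': 13, 'y': 6, 'd': 7, 'j': 7}
cfg['h'] = 4 → {'u': 4, 'n': 13, 'y': 6, 'd': 7, 'j': 7, 'h': 4}
del 'h' → {'u': 4, 'n': 13, 'y': 6, 'd': 7, 'j': 7}

{'u': 4, 'n': 13, 'y': 6, 'd': 7, 'j': 7}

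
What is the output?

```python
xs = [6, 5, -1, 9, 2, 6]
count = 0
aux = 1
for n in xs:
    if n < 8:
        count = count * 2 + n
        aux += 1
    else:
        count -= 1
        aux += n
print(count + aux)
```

n=6: <8, count = 0*2+6 = 6; aux=2
n=5: <8, count = 6*2+5 = 17; aux=3
n=-1: <8, count = 17*2+(-1) = 33; aux=4
n=9: not <8, count = 33-1 = 32; aux=13
n=2: <8, count = 32*2+2 = 66; aux=14
n=6: <8, count = 66*2+6 = 138; aux=15
count+aux = 138+15 = 153

153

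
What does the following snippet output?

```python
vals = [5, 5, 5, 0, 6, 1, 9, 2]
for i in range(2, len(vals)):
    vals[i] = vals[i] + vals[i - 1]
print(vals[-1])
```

28

i=2: vals[2] = 5+5 = 10 → [5, 5, 10, 0, 6, 1, 9, 2]
i=3: vals[3] = 0+10 = 10 → [5, 5, 10, 10, 6, 1, 9, 2]
i=4: vals[4] = 6+10 = 16 → [5, 5, 10, 10, 16, 1, 9, 2]
i=5: vals[5] = 1+16 = 17 → [5, 5, 10, 10, 16, 17, 9, 2]
i=6: vals[6] = 9+17 = 26 → [5, 5, 10, 10, 16, 17, 26, 2]
i=7: vals[7] = 2+26 = 28 → [5, 5, 10, 10, 16, 17, 26, 28]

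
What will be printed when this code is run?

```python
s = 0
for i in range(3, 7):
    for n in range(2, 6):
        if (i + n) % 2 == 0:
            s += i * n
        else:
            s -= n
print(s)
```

i=3,n=2: odd sum, s = 0-2 = -2
i=3,n=3: even sum, s = (-2)+9 = 7
i=3,n=4: odd sum, s = 7-4 = 3
i=3,n=5: even sum, s = 3+15 = 18
i=4,n=2: even sum, s = 18+8 = 26
i=4,n=3: odd sum, s = 26-3 = 23
i=4,n=4: even sum, s = 23+16 = 39
i=4,n=5: odd sum, s = 39-5 = 34
i=5,n=2: odd sum, s = 34-2 = 32
i=5,n=3: even sum, s = 32+15 = 47
i=5,n=4: odd sum, s = 47-4 = 43
i=5,n=5: even sum, s = 43+25 = 68
i=6,n=2: even sum, s = 68+12 = 80
i=6,n=3: odd sum, s = 80-3 = 77
i=6,n=4: even sum, s = 77+24 = 101
i=6,n=5: odd sum, s = 101-5 = 96

96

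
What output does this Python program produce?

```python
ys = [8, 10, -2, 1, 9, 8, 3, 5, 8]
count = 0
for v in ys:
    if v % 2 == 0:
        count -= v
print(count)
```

-32

v=8: even, count = 0-8 = -8
v=10: even, count = (-8)-10 = -18
v=-2: even, count = (-18)-(-2) = -16
v=1: not even
v=9: not even
v=8: even, count = (-16)-8 = -24
v=3: not even
v=5: not even
v=8: even, count = (-24)-8 = -32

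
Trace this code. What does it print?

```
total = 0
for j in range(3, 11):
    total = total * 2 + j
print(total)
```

j=3: total = 0*2+3 = 3
j=4: total = 3*2+4 = 10
j=5: total = 10*2+5 = 25
j=6: total = 25*2+6 = 56
j=7: total = 56*2+7 = 119
j=8: total = 119*2+8 = 246
j=9: total = 246*2+9 = 501
j=10: total = 501*2+10 = 1012

1012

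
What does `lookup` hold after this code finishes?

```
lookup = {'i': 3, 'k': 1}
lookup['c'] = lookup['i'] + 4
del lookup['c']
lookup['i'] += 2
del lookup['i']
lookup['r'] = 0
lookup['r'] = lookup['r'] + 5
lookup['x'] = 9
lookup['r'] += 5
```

{'k': 1, 'r': 10, 'x': 9}

lookup['c'] = lookup['i']+4 = 7 → {'i': 3, 'k': 1, 'c': 7}
del 'c' → {'i': 3, 'k': 1}
lookup['i'] = 3+2 = 5 → {'i': 5, 'k': 1}
del 'i' → {'k': 1}
lookup['r'] = 0 → {'k': 1, 'r': 0}
lookup['r'] = lookup['r']+5 = 5 → {'k': 1, 'r': 5}
lookup['x'] = 9 → {'k': 1, 'r': 5, 'x': 9}
lookup['r'] = 5+5 = 10 → {'k': 1, 'r': 10, 'x': 9}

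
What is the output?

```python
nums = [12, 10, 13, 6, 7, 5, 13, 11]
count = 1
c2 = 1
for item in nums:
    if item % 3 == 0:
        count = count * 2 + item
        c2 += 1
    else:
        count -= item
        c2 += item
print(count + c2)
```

14

item=12: %3==0, count = 1*2+12 = 14; c2=2
item=10: not %3==0, count = 14-10 = 4; c2=12
item=13: not %3==0, count = 4-13 = -9; c2=25
item=6: %3==0, count = (-9)*2+6 = -12; c2=26
item=7: not %3==0, count = (-12)-7 = -19; c2=33
item=5: not %3==0, count = (-19)-5 = -24; c2=38
item=13: not %3==0, count = (-24)-13 = -37; c2=51
item=11: not %3==0, count = (-37)-11 = -48; c2=62
count+c2 = (-48)+62 = 14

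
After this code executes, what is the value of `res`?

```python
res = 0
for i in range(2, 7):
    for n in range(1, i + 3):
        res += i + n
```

i=2,n=1: res = 0+3 = 3
i=2,n=2: res = 3+4 = 7
i=2,n=3: res = 7+5 = 12
i=2,n=4: res = 12+6 = 18
i=3,n=1: res = 18+4 = 22
i=3,n=2: res = 22+5 = 27
i=3,n=3: res = 27+6 = 33
i=3,n=4: res = 33+7 = 40
i=3,n=5: res = 40+8 = 48
i=4,n=1: res = 48+5 = 53
i=4,n=2: res = 53+6 = 59
i=4,n=3: res = 59+7 = 66
i=4,n=4: res = 66+8 = 74
i=4,n=5: res = 74+9 = 83
i=4,n=6: res = 83+10 = 93
i=5,n=1: res = 93+6 = 99
i=5,n=2: res = 99+7 = 106
i=5,n=3: res = 106+8 = 114
i=5,n=4: res = 114+9 = 123
i=5,n=5: res = 123+10 = 133
i=5,n=6: res = 133+11 = 144
i=5,n=7: res = 144+12 = 156
i=6,n=1: res = 156+7 = 163
i=6,n=2: res = 163+8 = 171
i=6,n=3: res = 171+9 = 180
i=6,n=4: res = 180+10 = 190
i=6,n=5: res = 190+11 = 201
i=6,n=6: res = 201+12 = 213
i=6,n=7: res = 213+13 = 226
i=6,n=8: res = 226+14 = 240

240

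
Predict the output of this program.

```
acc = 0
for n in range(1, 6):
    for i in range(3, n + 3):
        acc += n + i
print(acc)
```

120

n=1,i=3: acc = 0+4 = 4
n=2,i=3: acc = 4+5 = 9
n=2,i=4: acc = 9+6 = 15
n=3,i=3: acc = 15+6 = 21
n=3,i=4: acc = 21+7 = 28
n=3,i=5: acc = 28+8 = 36
n=4,i=3: acc = 36+7 = 43
n=4,i=4: acc = 43+8 = 51
n=4,i=5: acc = 51+9 = 60
n=4,i=6: acc = 60+10 = 70
n=5,i=3: acc = 70+8 = 78
n=5,i=4: acc = 78+9 = 87
n=5,i=5: acc = 87+10 = 97
n=5,i=6: acc = 97+11 = 108
n=5,i=7: acc = 108+12 = 120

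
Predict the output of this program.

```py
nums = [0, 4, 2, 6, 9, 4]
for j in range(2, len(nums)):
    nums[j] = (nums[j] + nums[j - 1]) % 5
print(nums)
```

[0, 4, 1, 2, 1, 0]

j=2: nums[2] = (2+4)%5 = 1 → [0, 4, 1, 6, 9, 4]
j=3: nums[3] = (6+1)%5 = 2 → [0, 4, 1, 2, 9, 4]
j=4: nums[4] = (9+2)%5 = 1 → [0, 4, 1, 2, 1, 4]
j=5: nums[5] = (4+1)%5 = 0 → [0, 4, 1, 2, 1, 0]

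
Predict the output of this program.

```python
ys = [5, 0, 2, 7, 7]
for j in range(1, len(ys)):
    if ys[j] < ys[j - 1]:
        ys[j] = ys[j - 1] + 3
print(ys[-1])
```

17

j=1: 0<5, ys[1] = 5+3 = 8 → [5, 8, 2, 7, 7]
j=2: 2<8, ys[2] = 8+3 = 11 → [5, 8, 11, 7, 7]
j=3: 7<11, ys[3] = 11+3 = 14 → [5, 8, 11, 14, 7]
j=4: 7<14, ys[4] = 14+3 = 17 → [5, 8, 11, 14, 17]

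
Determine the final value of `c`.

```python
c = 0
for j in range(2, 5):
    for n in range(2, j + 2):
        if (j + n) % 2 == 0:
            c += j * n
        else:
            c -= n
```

20

j=2,n=2: even sum, c = 0+4 = 4
j=2,n=3: odd sum, c = 4-3 = 1
j=3,n=2: odd sum, c = 1-2 = -1
j=3,n=3: even sum, c = (-1)+9 = 8
j=3,n=4: odd sum, c = 8-4 = 4
j=4,n=2: even sum, c = 4+8 = 12
j=4,n=3: odd sum, c = 12-3 = 9
j=4,n=4: even sum, c = 9+16 = 25
j=4,n=5: odd sum, c = 25-5 = 20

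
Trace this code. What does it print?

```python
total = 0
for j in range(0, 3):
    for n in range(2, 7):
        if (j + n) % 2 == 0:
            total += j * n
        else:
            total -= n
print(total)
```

j=0,n=2: even sum, total = 0+0 = 0
j=0,n=3: odd sum, total = 0-3 = -3
j=0,n=4: even sum, total = (-3)+0 = -3
j=0,n=5: odd sum, total = (-3)-5 = -8
j=0,n=6: even sum, total = (-8)+0 = -8
j=1,n=2: odd sum, total = (-8)-2 = -10
j=1,n=3: even sum, total = (-10)+3 = -7
j=1,n=4: odd sum, total = (-7)-4 = -11
j=1,n=5: even sum, total = (-11)+5 = -6
j=1,n=6: odd sum, total = (-6)-6 = -12
j=2,n=2: even sum, total = (-12)+4 = -8
j=2,n=3: odd sum, total = (-8)-3 = -11
j=2,n=4: even sum, total = (-11)+8 = -3
j=2,n=5: odd sum, total = (-3)-5 = -8
j=2,n=6: even sum, total = (-8)+12 = 4

4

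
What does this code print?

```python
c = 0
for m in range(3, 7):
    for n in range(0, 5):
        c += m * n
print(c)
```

180

m=3,n=0: c = 0+0 = 0
m=3,n=1: c = 0+3 = 3
m=3,n=2: c = 3+6 = 9
m=3,n=3: c = 9+9 = 18
m=3,n=4: c = 18+12 = 30
m=4,n=0: c = 30+0 = 30
m=4,n=1: c = 30+4 = 34
m=4,n=2: c = 34+8 = 42
m=4,n=3: c = 42+12 = 54
m=4,n=4: c = 54+16 = 70
m=5,n=0: c = 70+0 = 70
m=5,n=1: c = 70+5 = 75
m=5,n=2: c = 75+10 = 85
m=5,n=3: c = 85+15 = 100
m=5,n=4: c = 100+20 = 120
m=6,n=0: c = 120+0 = 120
m=6,n=1: c = 120+6 = 126
m=6,n=2: c = 126+12 = 138
m=6,n=3: c = 138+18 = 156
m=6,n=4: c = 156+24 = 180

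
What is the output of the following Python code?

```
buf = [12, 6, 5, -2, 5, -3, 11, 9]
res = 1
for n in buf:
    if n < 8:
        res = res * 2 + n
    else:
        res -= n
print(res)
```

n=12: not <8, res = 1-12 = -11
n=6: <8, res = (-11)*2+6 = -16
n=5: <8, res = (-16)*2+5 = -27
n=-2: <8, res = (-27)*2+(-2) = -56
n=5: <8, res = (-56)*2+5 = -107
n=-3: <8, res = (-107)*2+(-3) = -217
n=11: not <8, res = (-217)-11 = -228
n=9: not <8, res = (-228)-9 = -237

-237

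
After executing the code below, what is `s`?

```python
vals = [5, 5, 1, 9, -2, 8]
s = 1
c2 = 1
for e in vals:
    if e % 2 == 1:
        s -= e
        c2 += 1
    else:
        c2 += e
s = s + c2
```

e=5: odd, s = 1-5 = -4; c2=2
e=5: odd, s = (-4)-5 = -9; c2=3
e=1: odd, s = (-9)-1 = -10; c2=4
e=9: odd, s = (-10)-9 = -19; c2=5
e=-2: not odd; c2=3
e=8: not odd; c2=11
s+c2 = (-19)+11 = -8

-8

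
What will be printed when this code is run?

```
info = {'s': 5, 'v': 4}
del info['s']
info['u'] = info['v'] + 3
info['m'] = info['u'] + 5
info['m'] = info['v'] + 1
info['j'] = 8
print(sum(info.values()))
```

del 's' → {'v': 4}
info['u'] = info['v']+3 = 7 → {'v': 4, 'u': 7}
info['m'] = info['u']+5 = 12 → {'v': 4, 'u': 7, 'm': 12}
info['m'] = info['v']+1 = 5 → {'v': 4, 'u': 7, 'm': 5}
info['j'] = 8 → {'v': 4, 'u': 7, 'm': 5, 'j': 8}
sum of values = 24

24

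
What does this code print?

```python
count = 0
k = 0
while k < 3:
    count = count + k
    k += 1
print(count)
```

k=0: count = 0+0 = 0
k=1: count = 0+1 = 1
k=2: count = 1+2 = 3

3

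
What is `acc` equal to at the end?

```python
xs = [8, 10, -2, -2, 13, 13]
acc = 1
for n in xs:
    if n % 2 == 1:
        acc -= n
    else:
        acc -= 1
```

n=8: not odd, acc = 1-1 = 0
n=10: not odd, acc = 0-1 = -1
n=-2: not odd, acc = (-1)-1 = -2
n=-2: not odd, acc = (-2)-1 = -3
n=13: odd, acc = (-3)-13 = -16
n=13: odd, acc = (-16)-13 = -29

-29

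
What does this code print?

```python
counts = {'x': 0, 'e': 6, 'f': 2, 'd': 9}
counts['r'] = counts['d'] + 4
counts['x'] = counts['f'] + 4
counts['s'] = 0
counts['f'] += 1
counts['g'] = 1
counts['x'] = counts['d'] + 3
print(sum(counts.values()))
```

counts['r'] = counts['d']+4 = 13 → {'x': 0, 'e': 6, 'f': 2, 'd': 9, 'r': 13}
counts['x'] = counts['f']+4 = 6 → {'x': 6, 'e': 6, 'f': 2, 'd': 9, 'r': 13}
counts['s'] = 0 → {'x': 6, 'e': 6, 'f': 2, 'd': 9, 'r': 13, 's': 0}
counts['f'] = 2+1 = 3 → {'x': 6, 'e': 6, 'f': 3, 'd': 9, 'r': 13, 's': 0}
counts['g'] = 1 → {'x': 6, 'e': 6, 'f': 3, 'd': 9, 'r': 13, 's': 0, 'g': 1}
counts['x'] = counts['d']+3 = 12 → {'x': 12, 'e': 6, 'f': 3, 'd': 9, 'r': 13, 's': 0, 'g': 1}
sum of values = 44

44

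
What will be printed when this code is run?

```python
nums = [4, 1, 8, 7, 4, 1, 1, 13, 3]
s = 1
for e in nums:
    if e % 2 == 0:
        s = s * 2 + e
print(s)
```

e=4: even, s = 1*2+4 = 6
e=1: not even
e=8: even, s = 6*2+8 = 20
e=7: not even
e=4: even, s = 20*2+4 = 44
e=1: not even
e=1: not even
e=13: not even
e=3: not even

44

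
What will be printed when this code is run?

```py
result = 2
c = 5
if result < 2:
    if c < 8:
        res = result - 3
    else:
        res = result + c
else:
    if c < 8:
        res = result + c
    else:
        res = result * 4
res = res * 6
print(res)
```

42

result=2, c=5
result < 2 is False; c < 8 is True
→ res = result + c = 7
res = 7*6 = 42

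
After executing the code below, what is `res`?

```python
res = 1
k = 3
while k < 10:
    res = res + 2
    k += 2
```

9

k=3: res = 1+2 = 3
k=5: res = 3+2 = 5
k=7: res = 5+2 = 7
k=9: res = 7+2 = 9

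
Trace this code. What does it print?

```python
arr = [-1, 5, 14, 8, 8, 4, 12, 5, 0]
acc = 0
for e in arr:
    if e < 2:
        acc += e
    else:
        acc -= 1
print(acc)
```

e=-1: <2, acc = 0+(-1) = -1
e=5: not <2, acc = (-1)-1 = -2
e=14: not <2, acc = (-2)-1 = -3
e=8: not <2, acc = (-3)-1 = -4
e=8: not <2, acc = (-4)-1 = -5
e=4: not <2, acc = (-5)-1 = -6
e=12: not <2, acc = (-6)-1 = -7
e=5: not <2, acc = (-7)-1 = -8
e=0: <2, acc = (-8)+0 = -8

-8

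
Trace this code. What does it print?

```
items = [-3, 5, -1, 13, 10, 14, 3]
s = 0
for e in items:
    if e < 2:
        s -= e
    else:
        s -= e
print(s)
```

-41

e=-3: <2, s = 0-(-3) = 3
e=5: not <2, s = 3-5 = -2
e=-1: <2, s = (-2)-(-1) = -1
e=13: not <2, s = (-1)-13 = -14
e=10: not <2, s = (-14)-10 = -24
e=14: not <2, s = (-24)-14 = -38
e=3: not <2, s = (-38)-3 = -41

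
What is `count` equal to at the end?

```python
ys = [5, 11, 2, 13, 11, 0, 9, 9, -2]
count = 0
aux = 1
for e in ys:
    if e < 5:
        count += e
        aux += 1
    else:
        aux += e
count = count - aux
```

e=5: not <5; aux=6
e=11: not <5; aux=17
e=2: <5, count = 0+2 = 2; aux=18
e=13: not <5; aux=31
e=11: not <5; aux=42
e=0: <5, count = 2+0 = 2; aux=43
e=9: not <5; aux=52
e=9: not <5; aux=61
e=-2: <5, count = 2+(-2) = 0; aux=62
count-aux = 0-62 = -62

-62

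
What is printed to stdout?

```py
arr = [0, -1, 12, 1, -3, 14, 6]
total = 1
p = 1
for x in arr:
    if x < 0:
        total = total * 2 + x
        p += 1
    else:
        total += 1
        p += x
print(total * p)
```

x=0: not <0, total = 1+1 = 2; p=1
x=-1: <0, total = 2*2+(-1) = 3; p=2
x=12: not <0, total = 3+1 = 4; p=14
x=1: not <0, total = 4+1 = 5; p=15
x=-3: <0, total = 5*2+(-3) = 7; p=16
x=14: not <0, total = 7+1 = 8; p=30
x=6: not <0, total = 8+1 = 9; p=36
total*p = 9*36 = 324

324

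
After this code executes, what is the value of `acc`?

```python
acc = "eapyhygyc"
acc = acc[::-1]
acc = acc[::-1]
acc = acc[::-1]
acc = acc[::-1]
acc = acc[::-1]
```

'cygyhypae'

reverse → 'cygyhypae'
reverse → 'eapyhygyc'
reverse → 'cygyhypae'
reverse → 'eapyhygyc'
reverse → 'cygyhypae'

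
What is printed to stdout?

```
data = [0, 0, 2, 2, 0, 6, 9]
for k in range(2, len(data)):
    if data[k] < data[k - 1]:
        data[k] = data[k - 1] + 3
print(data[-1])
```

k=2: 2>=0, unchanged → [0, 0, 2, 2, 0, 6, 9]
k=3: 2>=2, unchanged → [0, 0, 2, 2, 0, 6, 9]
k=4: 0<2, data[4] = 2+3 = 5 → [0, 0, 2, 2, 5, 6, 9]
k=5: 6>=5, unchanged → [0, 0, 2, 2, 5, 6, 9]
k=6: 9>=6, unchanged → [0, 0, 2, 2, 5, 6, 9]

9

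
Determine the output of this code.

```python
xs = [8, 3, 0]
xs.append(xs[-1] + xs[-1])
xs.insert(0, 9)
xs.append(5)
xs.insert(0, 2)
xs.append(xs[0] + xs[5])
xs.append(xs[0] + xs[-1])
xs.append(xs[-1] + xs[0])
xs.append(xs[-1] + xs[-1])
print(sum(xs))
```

51

append xs[-1]+xs[-1] = 0+0 = 0 → [8, 3, 0, 0]
insert 9 at 0 → [9, 8, 3, 0, 0]
append 5 → [9, 8, 3, 0, 0, 5]
insert 2 at 0 → [2, 9, 8, 3, 0, 0, 5]
append xs[0]+xs[5] = 2+0 = 2 → [2, 9, 8, 3, 0, 0, 5, 2]
append xs[0]+xs[-1] = 2+2 = 4 → [2, 9, 8, 3, 0, 0, 5, 2, 4]
append xs[-1]+xs[0] = 4+2 = 6 → [2, 9, 8, 3, 0, 0, 5, 2, 4, 6]
append xs[-1]+xs[-1] = 6+6 = 12 → [2, 9, 8, 3, 0, 0, 5, 2, 4, 6, 12]
sum = 51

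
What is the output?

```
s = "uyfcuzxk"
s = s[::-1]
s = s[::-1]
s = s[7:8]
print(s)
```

k

reverse → 'kxzucfyu'
reverse → 'uyfcuzxk'
slice [7:8] → 'k'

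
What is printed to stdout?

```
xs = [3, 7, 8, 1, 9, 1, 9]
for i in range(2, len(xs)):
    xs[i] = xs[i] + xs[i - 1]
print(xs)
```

[3, 7, 15, 16, 25, 26, 35]

i=2: xs[2] = 8+7 = 15 → [3, 7, 15, 1, 9, 1, 9]
i=3: xs[3] = 1+15 = 16 → [3, 7, 15, 16, 9, 1, 9]
i=4: xs[4] = 9+16 = 25 → [3, 7, 15, 16, 25, 1, 9]
i=5: xs[5] = 1+25 = 26 → [3, 7, 15, 16, 25, 26, 9]
i=6: xs[6] = 9+26 = 35 → [3, 7, 15, 16, 25, 26, 35]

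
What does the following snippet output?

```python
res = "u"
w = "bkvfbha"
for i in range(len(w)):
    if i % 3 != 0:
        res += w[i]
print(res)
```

i=0: skip
i=1: add 'k' → 'uk'
i=2: add 'v' → 'ukv'
i=3: skip
i=4: add 'b' → 'ukvb'
i=5: add 'h' → 'ukvbh'
i=6: skip

ukvbh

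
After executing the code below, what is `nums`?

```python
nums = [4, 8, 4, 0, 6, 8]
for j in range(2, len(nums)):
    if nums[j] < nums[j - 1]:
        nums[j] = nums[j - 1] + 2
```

[4, 8, 10, 12, 14, 16]

j=2: 4<8, nums[2] = 8+2 = 10 → [4, 8, 10, 0, 6, 8]
j=3: 0<10, nums[3] = 10+2 = 12 → [4, 8, 10, 12, 6, 8]
j=4: 6<12, nums[4] = 12+2 = 14 → [4, 8, 10, 12, 14, 8]
j=5: 8<14, nums[5] = 14+2 = 16 → [4, 8, 10, 12, 14, 16]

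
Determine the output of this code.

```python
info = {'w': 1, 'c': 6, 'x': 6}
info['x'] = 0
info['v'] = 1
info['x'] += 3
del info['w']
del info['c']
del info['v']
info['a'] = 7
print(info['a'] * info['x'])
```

21

info['x'] = 0 → {'w': 1, 'c': 6, 'x': 0}
info['v'] = 1 → {'w': 1, 'c': 6, 'x': 0, 'v': 1}
info['x'] = 0+3 = 3 → {'w': 1, 'c': 6, 'x': 3, 'v': 1}
del 'w' → {'c': 6, 'x': 3, 'v': 1}
del 'c' → {'x': 3, 'v': 1}
del 'v' → {'x': 3}
info['a'] = 7 → {'x': 3, 'a': 7}
info['a']*info['x'] = 7*3 = 21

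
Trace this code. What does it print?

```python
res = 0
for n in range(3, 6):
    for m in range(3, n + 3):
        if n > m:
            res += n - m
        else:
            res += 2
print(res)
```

n=3,m=3: not 3>3, res = 0+2 = 2
n=3,m=4: not 3>4, res = 2+2 = 4
n=3,m=5: not 3>5, res = 4+2 = 6
n=4,m=3: 4>3, res = 6+1 = 7
n=4,m=4: not 4>4, res = 7+2 = 9
n=4,m=5: not 4>5, res = 9+2 = 11
n=4,m=6: not 4>6, res = 11+2 = 13
n=5,m=3: 5>3, res = 13+2 = 15
n=5,m=4: 5>4, res = 15+1 = 16
n=5,m=5: not 5>5, res = 16+2 = 18
n=5,m=6: not 5>6, res = 18+2 = 20
n=5,m=7: not 5>7, res = 20+2 = 22

22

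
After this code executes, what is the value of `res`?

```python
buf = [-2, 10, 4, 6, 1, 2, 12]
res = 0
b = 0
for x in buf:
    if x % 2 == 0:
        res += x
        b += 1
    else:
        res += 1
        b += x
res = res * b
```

x=-2: even, res = 0+(-2) = -2; b=1
x=10: even, res = (-2)+10 = 8; b=2
x=4: even, res = 8+4 = 12; b=3
x=6: even, res = 12+6 = 18; b=4
x=1: not even, res = 18+1 = 19; b=5
x=2: even, res = 19+2 = 21; b=6
x=12: even, res = 21+12 = 33; b=7
res*b = 33*7 = 231

231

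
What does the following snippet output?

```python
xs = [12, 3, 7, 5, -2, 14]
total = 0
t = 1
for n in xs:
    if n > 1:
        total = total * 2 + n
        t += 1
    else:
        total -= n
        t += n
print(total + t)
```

n=12: >1, total = 0*2+12 = 12; t=2
n=3: >1, total = 12*2+3 = 27; t=3
n=7: >1, total = 27*2+7 = 61; t=4
n=5: >1, total = 61*2+5 = 127; t=5
n=-2: not >1, total = 127-(-2) = 129; t=3
n=14: >1, total = 129*2+14 = 272; t=4
total+t = 272+4 = 276

276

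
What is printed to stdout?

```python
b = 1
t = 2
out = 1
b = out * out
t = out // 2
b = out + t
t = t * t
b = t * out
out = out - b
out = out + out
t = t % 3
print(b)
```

0

b = 1*1 = 1
t = 1//2 = 0
b = 1+0 = 1
t = 0*0 = 0
b = 0*1 = 0
out = 1-0 = 1
out = 1+1 = 2
t = 0%3 = 0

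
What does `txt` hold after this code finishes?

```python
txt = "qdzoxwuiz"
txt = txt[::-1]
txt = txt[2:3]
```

reverse → 'ziuwxozdq'
slice [2:3] → 'u'

'u'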